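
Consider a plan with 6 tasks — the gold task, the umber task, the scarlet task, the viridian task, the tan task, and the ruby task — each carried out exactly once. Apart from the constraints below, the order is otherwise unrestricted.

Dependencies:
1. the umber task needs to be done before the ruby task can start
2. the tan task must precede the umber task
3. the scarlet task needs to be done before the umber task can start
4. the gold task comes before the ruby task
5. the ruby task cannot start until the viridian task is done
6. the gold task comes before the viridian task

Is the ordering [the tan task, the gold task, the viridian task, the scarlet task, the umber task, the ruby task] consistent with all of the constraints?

Every stated constraint is respected: the tan task sits at position 1, ahead of the umber task at position 5, and each of the other listed pairs likewise has the predecessor earlier in the sequence.

Yes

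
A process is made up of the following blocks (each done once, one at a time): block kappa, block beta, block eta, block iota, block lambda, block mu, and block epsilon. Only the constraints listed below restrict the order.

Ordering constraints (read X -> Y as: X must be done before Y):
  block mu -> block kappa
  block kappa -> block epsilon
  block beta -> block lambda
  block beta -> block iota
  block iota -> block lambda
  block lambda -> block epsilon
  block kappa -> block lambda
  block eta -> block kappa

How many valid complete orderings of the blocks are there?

3 blocks have no prerequisites (block beta, block eta, block mu), so any of them could come first.
Enumerating by repeatedly choosing an available block (one whose prerequisites are all placed) gives 20 distinct complete orderings.

20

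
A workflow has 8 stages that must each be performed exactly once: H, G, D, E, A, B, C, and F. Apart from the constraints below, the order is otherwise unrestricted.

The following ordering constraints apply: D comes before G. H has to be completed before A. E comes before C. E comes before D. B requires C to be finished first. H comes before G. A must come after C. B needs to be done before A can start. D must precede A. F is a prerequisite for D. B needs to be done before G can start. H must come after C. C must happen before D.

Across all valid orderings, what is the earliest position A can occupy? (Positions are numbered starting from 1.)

7

Working backwards through the constraints from A, its full set of required predecessors is H, D, E, B, C, F — 6 of them.
With 6 mandatory predecessors, the earliest A can sit is position 6+1 = 7, and placing just those 6 first achieves it.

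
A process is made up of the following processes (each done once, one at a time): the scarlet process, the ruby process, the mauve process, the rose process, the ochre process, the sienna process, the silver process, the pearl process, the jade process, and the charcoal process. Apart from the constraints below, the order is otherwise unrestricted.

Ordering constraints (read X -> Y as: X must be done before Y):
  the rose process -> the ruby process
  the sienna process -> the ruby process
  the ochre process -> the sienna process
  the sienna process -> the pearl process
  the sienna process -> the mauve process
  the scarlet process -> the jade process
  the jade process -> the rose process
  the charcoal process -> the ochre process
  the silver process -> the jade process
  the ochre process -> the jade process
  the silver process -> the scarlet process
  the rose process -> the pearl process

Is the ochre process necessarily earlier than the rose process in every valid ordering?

Following the dependencies: the ochre process → the jade process → the rose process.
Hence the ochre process necessarily comes before the rose process.

Yes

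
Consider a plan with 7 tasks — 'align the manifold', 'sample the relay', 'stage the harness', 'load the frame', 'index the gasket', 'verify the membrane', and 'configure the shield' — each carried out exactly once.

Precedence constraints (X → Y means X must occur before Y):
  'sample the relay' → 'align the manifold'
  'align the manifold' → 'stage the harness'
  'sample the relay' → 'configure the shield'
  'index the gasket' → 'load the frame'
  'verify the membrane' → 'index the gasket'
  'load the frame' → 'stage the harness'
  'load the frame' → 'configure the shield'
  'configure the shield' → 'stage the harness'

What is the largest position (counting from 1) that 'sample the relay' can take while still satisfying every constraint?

4

The tasks that are forced after 'sample the relay', directly or by a chain of constraints, are 'align the manifold', 'stage the harness', 'configure the shield'. That's 3 tasks.
With 3 mandatory successors out of 7 tasks total, the latest slot for 'sample the relay' is 7−3 = 4, and it's reachable by doing all non-successors before 'sample the relay'.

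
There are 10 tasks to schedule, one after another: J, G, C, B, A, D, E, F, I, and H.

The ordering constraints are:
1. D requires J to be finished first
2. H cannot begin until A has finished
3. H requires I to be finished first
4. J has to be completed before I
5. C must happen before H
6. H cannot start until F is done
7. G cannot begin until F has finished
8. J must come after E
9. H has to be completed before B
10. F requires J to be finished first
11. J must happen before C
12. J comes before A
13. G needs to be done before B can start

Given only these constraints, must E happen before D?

Yes

There is a constraint chain E → J → D.
That forces E before D in every valid schedule.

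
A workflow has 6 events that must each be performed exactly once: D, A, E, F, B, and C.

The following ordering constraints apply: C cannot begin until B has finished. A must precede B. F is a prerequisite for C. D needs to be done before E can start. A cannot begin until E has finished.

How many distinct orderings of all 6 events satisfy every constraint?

2 events have no prerequisites (D, F), so any of them could come first.
Enumerating by repeatedly choosing an available event (one whose prerequisites are all placed) gives 5 distinct complete orderings.

5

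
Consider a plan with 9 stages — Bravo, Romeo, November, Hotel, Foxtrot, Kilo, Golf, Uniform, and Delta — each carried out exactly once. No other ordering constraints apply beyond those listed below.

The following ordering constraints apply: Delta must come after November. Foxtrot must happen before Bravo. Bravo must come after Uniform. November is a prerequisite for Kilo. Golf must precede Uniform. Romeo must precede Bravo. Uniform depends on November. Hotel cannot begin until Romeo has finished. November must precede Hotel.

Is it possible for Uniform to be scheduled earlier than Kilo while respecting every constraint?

Yes

The constraints leave Uniform and Kilo unordered relative to each other; nothing requires Kilo earlier.
That means at least one valid schedule has Uniform before Kilo.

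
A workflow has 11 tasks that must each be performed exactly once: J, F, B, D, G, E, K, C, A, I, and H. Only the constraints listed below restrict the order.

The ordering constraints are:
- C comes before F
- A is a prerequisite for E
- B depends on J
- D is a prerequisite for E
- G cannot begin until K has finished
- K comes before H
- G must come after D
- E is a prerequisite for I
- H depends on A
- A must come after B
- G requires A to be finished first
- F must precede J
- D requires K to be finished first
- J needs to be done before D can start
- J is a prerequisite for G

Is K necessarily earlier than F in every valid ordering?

No chain of constraints connects K to F in either direction.
So K can come before F or after — it is not forced.

No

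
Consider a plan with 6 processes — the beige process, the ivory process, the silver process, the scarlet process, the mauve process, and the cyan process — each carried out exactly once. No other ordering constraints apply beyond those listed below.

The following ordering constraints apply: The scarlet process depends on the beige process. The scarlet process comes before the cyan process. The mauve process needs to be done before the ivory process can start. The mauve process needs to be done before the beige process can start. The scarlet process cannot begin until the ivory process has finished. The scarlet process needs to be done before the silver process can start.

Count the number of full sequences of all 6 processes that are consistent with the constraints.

The mauve process is the only process with nothing required before it, so every ordering starts there.
Systematically extending each partial ordering one process at a time and counting, there are 4 complete orderings.

4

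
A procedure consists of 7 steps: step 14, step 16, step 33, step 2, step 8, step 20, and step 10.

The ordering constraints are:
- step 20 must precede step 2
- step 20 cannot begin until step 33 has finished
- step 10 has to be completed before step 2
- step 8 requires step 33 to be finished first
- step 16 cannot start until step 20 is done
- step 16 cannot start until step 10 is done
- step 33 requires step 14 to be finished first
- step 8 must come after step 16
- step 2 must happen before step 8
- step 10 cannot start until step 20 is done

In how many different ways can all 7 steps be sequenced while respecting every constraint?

Step 14 is the only step with nothing required before it, so every ordering starts there.
Enumerating by repeatedly choosing an available step (one whose prerequisites are all placed) gives 2 distinct complete orderings.

2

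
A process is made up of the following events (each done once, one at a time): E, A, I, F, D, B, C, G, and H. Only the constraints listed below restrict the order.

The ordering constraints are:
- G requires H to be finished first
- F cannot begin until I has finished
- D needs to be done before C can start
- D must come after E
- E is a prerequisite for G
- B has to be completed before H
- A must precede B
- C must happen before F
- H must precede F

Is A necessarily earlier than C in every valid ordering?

No

Nothing in the constraints links A and C; they are unordered relative to each other.
There exist valid orderings with C before A, so A is not required to come first.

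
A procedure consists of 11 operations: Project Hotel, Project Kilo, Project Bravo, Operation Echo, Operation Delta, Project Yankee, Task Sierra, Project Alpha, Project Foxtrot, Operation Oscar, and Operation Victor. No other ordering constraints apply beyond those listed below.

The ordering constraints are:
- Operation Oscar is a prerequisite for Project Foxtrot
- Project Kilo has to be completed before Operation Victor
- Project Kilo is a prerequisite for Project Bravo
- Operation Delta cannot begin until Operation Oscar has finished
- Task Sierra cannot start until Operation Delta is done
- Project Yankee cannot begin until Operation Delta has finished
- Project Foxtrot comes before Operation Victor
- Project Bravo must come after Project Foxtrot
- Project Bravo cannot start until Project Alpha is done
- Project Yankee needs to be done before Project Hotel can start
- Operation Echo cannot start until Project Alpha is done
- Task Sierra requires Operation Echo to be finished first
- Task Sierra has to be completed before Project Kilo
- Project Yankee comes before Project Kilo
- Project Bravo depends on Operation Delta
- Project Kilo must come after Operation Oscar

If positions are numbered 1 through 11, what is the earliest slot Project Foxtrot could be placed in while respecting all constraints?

2

The only operation forced before Project Foxtrot (directly or transitively) is Operation Oscar.
So at minimum 1 operation comes before Project Foxtrot, putting Project Foxtrot no earlier than position 2. That position is achievable by scheduling exactly that predecessor first.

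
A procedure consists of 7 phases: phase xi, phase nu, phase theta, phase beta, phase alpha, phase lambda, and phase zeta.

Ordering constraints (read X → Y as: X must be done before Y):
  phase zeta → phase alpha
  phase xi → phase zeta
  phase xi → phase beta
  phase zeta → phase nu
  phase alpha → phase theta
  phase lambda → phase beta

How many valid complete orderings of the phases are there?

60

The phases with no prerequisites are phase xi, phase lambda; any of them can be placed first.
Counting all ways to extend the partial order to a total order gives 60.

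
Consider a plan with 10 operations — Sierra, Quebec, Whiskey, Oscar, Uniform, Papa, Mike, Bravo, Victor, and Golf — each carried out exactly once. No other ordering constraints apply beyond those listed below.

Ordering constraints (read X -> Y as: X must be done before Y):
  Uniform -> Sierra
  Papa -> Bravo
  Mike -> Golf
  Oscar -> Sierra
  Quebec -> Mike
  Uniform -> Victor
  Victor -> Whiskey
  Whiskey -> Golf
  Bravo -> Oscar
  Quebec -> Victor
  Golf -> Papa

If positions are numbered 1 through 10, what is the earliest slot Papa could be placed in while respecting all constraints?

7

The operations that are forced before Papa, directly or transitively, are Quebec, Whiskey, Uniform, Mike, Victor, Golf. That's 6 operations.
So at minimum 6 operations come before Papa, putting Papa no earlier than position 7. That position is achievable by scheduling exactly those predecessors first.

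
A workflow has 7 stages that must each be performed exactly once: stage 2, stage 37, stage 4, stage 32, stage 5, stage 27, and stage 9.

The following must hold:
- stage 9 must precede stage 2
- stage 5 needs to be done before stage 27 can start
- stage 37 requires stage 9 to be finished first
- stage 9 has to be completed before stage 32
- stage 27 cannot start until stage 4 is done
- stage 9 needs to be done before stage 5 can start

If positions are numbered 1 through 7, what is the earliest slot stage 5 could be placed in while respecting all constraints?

2

The only stage forced before stage 5 (directly or transitively) is stage 9.
So at minimum 1 stage comes before stage 5, putting stage 5 no earlier than position 2. That position is achievable by scheduling exactly that predecessor first.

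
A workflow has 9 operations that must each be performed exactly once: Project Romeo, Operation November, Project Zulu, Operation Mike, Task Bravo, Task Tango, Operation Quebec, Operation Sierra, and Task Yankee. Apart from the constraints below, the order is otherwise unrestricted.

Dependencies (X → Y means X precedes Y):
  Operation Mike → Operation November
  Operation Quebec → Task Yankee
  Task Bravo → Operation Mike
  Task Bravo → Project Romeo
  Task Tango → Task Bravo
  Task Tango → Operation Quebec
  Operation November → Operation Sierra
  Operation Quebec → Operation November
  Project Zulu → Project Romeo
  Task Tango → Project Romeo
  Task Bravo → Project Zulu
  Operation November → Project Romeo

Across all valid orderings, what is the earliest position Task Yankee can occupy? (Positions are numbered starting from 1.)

Every operation that must precede Task Yankee has to come before it. Tracing all chains that end at Task Yankee, those operations are: Task Tango, Operation Quebec — 2 in total.
With 2 mandatory predecessors, the earliest Task Yankee can sit is position 2+1 = 3, and placing just those 2 first achieves it.

3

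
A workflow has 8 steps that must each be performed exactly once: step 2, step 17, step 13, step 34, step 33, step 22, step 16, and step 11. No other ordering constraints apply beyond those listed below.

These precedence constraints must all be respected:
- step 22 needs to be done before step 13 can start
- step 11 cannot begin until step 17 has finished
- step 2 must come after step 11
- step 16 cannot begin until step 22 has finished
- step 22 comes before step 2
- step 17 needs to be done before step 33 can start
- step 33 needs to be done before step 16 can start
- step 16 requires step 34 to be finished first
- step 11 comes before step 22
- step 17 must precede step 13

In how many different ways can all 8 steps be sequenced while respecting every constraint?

2 steps have no prerequisites (step 17, step 34), so any of them could come first.
Counting all ways to extend the partial order to a total order gives 148.

148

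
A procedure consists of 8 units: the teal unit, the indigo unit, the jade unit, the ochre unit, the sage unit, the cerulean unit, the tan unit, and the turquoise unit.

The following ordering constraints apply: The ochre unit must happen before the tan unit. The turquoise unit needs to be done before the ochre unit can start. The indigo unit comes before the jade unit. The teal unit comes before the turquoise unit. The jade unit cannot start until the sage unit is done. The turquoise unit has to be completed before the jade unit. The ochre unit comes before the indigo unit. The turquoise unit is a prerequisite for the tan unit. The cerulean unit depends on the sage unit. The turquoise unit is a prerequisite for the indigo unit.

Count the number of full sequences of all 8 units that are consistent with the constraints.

The units with no prerequisites are the teal unit, the sage unit; any of them can be placed first.
Systematically extending each partial ordering one unit at a time and counting, there are 79 complete orderings.

79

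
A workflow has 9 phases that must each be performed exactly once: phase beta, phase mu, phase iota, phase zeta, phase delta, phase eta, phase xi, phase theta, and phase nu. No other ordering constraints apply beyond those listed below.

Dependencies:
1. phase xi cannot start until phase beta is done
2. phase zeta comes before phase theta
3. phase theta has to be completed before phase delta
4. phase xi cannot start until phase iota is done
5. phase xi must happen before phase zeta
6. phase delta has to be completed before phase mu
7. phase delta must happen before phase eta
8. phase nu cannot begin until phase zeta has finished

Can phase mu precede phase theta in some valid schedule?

There is a dependency chain phase theta → phase delta → phase mu, so phase mu always comes after phase theta.
So no valid ordering can have phase mu before phase theta.

No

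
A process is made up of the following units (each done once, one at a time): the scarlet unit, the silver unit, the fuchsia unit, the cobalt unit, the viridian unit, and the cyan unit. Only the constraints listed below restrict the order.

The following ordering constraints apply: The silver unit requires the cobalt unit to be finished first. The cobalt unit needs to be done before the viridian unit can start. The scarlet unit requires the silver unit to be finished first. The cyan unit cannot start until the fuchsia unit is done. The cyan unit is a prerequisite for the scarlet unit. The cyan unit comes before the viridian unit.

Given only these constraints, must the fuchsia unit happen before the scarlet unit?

Yes

Chaining the stated constraints: the fuchsia unit → the cyan unit → the scarlet unit.
So the fuchsia unit must precede the scarlet unit in any valid ordering.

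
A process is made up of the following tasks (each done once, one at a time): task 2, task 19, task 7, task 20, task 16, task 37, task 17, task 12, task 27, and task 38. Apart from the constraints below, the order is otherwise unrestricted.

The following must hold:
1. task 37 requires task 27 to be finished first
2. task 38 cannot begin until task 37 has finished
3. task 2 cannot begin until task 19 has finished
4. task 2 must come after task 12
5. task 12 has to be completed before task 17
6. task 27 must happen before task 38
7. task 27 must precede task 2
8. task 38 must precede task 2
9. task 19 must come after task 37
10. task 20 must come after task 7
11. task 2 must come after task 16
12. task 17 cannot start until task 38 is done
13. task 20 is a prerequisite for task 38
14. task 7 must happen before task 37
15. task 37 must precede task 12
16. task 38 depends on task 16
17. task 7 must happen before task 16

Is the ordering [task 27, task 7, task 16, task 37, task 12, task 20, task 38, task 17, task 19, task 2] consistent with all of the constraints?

Yes

Every stated constraint is respected: task 27 sits at position 1, ahead of task 2 at position 10, and each of the other listed pairs likewise has the predecessor earlier in the sequence.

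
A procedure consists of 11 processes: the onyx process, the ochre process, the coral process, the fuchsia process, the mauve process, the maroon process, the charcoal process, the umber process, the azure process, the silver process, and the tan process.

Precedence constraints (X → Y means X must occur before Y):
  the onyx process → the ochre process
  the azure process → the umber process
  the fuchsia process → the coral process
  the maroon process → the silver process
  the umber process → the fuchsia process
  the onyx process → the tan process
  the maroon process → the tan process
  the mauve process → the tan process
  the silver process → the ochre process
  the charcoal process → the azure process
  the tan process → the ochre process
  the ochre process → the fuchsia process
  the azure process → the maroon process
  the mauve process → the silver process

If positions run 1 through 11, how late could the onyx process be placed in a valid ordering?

Following every chain forward from the onyx process, the processes that must come later are the ochre process, the coral process, the fuchsia process, the tan process — 4 of them.
So at least 4 processes follow the onyx process, putting the onyx process no later than position 7. That position is achievable by scheduling everything else first.

7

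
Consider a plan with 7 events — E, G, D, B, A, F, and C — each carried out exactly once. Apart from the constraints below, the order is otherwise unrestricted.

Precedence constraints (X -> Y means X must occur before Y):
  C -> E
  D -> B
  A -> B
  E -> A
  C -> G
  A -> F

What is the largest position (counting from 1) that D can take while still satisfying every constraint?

6

Following the constraints forward from D, its only required successor is B.
With 1 mandatory successor out of 7 events total, the latest slot for D is 7−1 = 6, and it's reachable by doing all non-successors before D.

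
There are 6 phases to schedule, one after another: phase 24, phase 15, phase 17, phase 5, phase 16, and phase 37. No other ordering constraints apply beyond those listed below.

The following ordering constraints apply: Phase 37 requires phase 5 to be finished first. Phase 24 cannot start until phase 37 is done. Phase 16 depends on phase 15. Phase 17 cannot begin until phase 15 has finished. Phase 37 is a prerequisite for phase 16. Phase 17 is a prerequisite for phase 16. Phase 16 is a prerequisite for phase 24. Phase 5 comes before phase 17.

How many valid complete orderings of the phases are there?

5

The phases with no prerequisites are phase 15, phase 5; any of them can be placed first.
Enumerating by repeatedly choosing an available phase (one whose prerequisites are all placed) gives 5 distinct complete orderings.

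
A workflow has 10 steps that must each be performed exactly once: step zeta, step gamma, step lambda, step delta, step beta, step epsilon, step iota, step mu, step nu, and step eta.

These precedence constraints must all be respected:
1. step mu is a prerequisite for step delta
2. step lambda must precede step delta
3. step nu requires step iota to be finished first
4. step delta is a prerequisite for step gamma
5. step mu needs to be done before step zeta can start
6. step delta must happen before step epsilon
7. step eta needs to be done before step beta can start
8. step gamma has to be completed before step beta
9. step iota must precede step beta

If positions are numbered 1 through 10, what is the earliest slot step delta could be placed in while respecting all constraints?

3

The steps that are forced before step delta, directly or transitively, are step lambda, step mu. That's 2 steps.
So at minimum 2 steps come before step delta, putting step delta no earlier than position 3. That position is achievable by scheduling exactly those predecessors first.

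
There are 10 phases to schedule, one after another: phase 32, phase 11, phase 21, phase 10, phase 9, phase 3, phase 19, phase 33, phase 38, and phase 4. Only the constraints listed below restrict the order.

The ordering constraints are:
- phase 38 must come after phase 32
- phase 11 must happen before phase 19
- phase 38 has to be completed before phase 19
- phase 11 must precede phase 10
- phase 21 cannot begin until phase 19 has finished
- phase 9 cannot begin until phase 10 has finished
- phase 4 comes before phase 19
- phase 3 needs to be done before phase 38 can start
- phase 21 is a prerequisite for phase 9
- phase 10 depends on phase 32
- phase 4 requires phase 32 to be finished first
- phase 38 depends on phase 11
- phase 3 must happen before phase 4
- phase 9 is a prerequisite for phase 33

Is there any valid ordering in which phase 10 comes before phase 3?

Yes

The constraints leave phase 10 and phase 3 unordered relative to each other; nothing requires phase 3 earlier.
So a valid ordering placing phase 10 earlier than phase 3 exists.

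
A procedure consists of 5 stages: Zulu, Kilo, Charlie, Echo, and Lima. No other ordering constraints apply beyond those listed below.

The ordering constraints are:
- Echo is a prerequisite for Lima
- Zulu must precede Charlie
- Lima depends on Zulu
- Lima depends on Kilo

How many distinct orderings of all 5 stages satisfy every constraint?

18

3 stages have no prerequisites (Zulu, Kilo, Echo), so any of them could come first.
Enumerating by repeatedly choosing an available stage (one whose prerequisites are all placed) gives 18 distinct complete orderings.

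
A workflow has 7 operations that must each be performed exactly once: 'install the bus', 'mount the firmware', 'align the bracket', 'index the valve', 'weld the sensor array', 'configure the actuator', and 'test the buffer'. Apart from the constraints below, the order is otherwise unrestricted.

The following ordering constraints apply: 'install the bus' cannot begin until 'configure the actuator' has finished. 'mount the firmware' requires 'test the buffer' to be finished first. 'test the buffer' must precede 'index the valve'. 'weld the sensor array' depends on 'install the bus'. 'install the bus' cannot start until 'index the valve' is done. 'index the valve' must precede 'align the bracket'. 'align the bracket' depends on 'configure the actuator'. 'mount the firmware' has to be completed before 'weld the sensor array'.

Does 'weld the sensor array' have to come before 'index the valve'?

No

In fact the dependencies run the other way: 'index the valve' → 'install the bus' → 'weld the sensor array'.
So 'weld the sensor array' does not have to come before 'index the valve' — it cannot.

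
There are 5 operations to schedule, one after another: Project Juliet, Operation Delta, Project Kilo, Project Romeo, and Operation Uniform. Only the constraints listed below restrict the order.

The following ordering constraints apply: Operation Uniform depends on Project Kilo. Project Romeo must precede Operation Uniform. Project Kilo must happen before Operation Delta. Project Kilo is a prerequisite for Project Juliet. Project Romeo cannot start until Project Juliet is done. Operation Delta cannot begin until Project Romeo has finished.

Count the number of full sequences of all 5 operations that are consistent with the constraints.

2

Project Kilo is the only operation with nothing required before it, so every ordering starts there.
Enumerating by repeatedly choosing an available operation (one whose prerequisites are all placed) gives 2 distinct complete orderings.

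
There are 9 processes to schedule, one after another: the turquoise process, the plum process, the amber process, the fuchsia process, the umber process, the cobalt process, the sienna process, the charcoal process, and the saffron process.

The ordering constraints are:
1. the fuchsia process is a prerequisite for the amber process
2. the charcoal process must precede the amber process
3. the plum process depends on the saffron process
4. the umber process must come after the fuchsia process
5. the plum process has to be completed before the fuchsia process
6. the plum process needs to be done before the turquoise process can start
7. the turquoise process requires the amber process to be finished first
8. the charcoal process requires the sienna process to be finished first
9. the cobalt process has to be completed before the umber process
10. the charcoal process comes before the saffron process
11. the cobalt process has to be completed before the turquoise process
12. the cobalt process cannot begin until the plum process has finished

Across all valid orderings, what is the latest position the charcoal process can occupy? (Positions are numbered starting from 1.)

The processes that are forced after the charcoal process, directly or by a chain of constraints, are the turquoise process, the plum process, the amber process, the fuchsia process, the umber process, the cobalt process, the saffron process. That's 7 processes.
With 7 mandatory successors out of 9 processes total, the latest slot for the charcoal process is 9−7 = 2, and it's reachable by doing all non-successors before the charcoal process.

2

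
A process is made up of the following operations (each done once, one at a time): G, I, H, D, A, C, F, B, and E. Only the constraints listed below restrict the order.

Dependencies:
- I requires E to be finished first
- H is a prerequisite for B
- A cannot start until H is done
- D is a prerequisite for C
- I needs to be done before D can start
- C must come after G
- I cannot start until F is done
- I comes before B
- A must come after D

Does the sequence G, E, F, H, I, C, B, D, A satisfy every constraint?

No

In the proposed order, C appears before D.
Since D is required before C, the ordering is invalid.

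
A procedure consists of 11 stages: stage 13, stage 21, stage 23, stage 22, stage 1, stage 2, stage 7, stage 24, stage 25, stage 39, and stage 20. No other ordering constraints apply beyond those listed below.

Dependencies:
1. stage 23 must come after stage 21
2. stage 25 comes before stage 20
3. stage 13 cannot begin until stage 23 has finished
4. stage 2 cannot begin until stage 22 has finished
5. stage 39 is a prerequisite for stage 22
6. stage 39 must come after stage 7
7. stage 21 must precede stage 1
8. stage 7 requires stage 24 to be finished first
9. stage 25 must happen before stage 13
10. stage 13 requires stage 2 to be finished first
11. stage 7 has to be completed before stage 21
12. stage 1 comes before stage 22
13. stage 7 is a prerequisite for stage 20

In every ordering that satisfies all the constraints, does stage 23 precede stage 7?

The constraints actually force stage 7 before stage 23 (via stage 7 → stage 21 → stage 23), not the other way around.
So stage 23 never precedes stage 7.

No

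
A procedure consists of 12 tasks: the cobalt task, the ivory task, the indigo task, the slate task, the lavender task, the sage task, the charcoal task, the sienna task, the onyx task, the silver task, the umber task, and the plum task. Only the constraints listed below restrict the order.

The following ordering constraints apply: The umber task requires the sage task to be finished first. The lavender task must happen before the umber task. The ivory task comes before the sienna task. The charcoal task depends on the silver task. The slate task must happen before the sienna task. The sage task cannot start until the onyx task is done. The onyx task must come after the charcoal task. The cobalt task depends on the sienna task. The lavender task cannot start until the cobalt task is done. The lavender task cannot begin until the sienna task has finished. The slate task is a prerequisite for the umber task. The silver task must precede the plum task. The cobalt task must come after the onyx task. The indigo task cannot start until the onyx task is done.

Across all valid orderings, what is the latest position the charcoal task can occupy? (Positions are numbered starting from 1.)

Every task that must follow the charcoal task has to come after it. Tracing all chains starting from the charcoal task, those tasks are: the cobalt task, the indigo task, the lavender task, the sage task, the onyx task, the umber task — 6 in total.
So at least 6 tasks follow the charcoal task, putting the charcoal task no later than position 6. That position is achievable by scheduling everything else first.

6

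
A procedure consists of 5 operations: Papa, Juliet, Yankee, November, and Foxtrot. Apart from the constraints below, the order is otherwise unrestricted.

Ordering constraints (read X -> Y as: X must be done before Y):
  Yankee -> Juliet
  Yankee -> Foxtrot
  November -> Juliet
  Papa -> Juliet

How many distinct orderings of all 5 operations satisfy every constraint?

The operations with no prerequisites are Papa, Yankee, November; any of them can be placed first.
Counting all ways to extend the partial order to a total order gives 18.

18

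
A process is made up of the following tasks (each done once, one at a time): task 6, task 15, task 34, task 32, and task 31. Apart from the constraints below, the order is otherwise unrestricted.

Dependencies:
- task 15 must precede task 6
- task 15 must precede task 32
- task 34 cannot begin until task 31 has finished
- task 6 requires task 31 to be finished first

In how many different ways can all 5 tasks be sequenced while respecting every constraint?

The tasks with no prerequisites are task 15, task 31; any of them can be placed first.
Systematically extending each partial ordering one task at a time and counting, there are 16 complete orderings.

16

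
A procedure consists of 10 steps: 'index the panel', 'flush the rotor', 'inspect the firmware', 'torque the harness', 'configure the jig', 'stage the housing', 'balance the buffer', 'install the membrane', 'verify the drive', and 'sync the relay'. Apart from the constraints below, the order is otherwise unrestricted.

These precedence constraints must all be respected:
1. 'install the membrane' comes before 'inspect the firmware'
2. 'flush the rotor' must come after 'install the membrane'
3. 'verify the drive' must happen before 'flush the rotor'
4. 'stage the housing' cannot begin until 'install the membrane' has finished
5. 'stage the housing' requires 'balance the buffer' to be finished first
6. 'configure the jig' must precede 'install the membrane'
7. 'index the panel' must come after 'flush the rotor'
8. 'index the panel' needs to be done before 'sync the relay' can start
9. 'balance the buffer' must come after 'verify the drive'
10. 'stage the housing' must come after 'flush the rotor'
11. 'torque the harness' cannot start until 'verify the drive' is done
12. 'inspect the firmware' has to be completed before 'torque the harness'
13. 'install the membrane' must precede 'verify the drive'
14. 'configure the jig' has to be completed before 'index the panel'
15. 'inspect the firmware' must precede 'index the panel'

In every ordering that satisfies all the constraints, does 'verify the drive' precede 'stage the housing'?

There is a constraint chain 'verify the drive' → 'flush the rotor' → 'stage the housing'.
That forces 'verify the drive' before 'stage the housing' in every valid schedule.

Yes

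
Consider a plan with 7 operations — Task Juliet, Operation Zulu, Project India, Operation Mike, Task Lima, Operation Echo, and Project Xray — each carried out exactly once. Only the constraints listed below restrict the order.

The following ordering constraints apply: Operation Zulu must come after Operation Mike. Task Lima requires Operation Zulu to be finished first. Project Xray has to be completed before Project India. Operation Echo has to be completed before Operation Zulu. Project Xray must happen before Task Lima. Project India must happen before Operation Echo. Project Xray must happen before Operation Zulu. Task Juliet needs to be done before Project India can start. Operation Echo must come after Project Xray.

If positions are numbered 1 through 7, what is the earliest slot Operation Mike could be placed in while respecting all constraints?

1

Nothing is required before Operation Mike; it can be the very first operation.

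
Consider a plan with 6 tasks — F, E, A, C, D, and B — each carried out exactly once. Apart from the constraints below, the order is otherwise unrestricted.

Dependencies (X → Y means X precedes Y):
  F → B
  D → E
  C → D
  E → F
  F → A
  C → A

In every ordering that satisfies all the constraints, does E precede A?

Chaining the stated constraints: E → F → A.
That forces E before A in every valid schedule.

Yes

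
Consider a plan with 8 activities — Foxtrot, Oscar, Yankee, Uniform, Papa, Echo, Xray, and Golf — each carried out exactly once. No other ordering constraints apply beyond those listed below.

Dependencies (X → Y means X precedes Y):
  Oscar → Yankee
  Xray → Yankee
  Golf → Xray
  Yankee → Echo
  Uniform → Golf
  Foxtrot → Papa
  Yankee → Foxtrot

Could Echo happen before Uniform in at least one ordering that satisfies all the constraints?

There is a dependency chain Uniform → Golf → Xray → Yankee → Echo, so Echo always comes after Uniform.
So no valid ordering can have Echo before Uniform.

No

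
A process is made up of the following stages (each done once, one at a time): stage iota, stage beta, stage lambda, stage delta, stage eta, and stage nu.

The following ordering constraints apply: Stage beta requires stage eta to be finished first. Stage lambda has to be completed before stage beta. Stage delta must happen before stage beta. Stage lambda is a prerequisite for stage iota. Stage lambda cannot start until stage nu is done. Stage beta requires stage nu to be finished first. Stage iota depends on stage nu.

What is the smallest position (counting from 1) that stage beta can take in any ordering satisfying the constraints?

Working backwards through the constraints from stage beta, its full set of required predecessors is stage lambda, stage delta, stage eta, stage nu — 4 of them.
With 4 mandatory predecessors, the earliest stage beta can sit is position 4+1 = 5, and placing just those 4 first achieves it.

5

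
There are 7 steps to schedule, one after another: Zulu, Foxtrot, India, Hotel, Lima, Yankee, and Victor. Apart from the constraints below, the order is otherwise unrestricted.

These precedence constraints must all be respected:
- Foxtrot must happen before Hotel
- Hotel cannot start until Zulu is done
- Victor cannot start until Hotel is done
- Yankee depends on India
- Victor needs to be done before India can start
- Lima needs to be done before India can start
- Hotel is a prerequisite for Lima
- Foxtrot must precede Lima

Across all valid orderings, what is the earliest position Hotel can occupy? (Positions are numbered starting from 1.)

3

Working backwards through the constraints from Hotel, its full set of required predecessors is Zulu, Foxtrot — 2 of them.
So at minimum 2 steps come before Hotel, putting Hotel no earlier than position 3. That position is achievable by scheduling exactly those predecessors first.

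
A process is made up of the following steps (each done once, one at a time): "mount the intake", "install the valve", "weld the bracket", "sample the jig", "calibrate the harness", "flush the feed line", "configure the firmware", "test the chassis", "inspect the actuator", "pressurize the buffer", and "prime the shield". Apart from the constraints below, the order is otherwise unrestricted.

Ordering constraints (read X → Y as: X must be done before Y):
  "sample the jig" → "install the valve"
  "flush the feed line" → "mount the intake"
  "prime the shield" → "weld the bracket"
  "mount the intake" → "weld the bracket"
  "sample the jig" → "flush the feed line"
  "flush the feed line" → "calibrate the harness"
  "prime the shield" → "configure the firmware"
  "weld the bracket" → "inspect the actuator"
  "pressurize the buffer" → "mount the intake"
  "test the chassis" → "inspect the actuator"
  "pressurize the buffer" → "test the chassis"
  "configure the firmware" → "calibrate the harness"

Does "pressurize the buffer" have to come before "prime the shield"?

No

No chain of constraints connects "pressurize the buffer" to "prime the shield" in either direction.
There exist valid orderings with "prime the shield" before "pressurize the buffer", so "pressurize the buffer" is not required to come first.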